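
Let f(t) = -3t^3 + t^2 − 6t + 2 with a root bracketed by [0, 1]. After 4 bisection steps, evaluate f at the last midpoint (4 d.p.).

m = 0.5, f(m) = -1.125 (−); new bracket [0, 0.5]
m = 0.25, f(m) = 0.515625 (+); new bracket [0.25, 0.5]
m = 0.375, f(m) = -0.267578 (−); new bracket [0.25, 0.375]
m = 0.3125, f(m) = 0.1311 (+); new bracket [0.3125, 0.375]

0.1311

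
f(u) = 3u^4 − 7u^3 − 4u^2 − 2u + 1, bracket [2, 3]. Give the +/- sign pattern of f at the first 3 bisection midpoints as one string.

midpoint 2.5: f = -21.1875 < 0 → [2.5, 3]
midpoint 2.75: f = -8.753906 < 0 → [2.75, 3]
midpoint 2.875: f = 0.803467 > 0 → [2.75, 2.875]

--+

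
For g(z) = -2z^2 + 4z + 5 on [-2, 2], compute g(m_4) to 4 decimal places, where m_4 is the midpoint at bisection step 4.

z = 0 gives g = 5, positive; keep [-2, 0]
z = -1 gives g = -1, negative; keep [-1, 0]
z = -0.5 gives g = 2.5, positive; keep [-1, -0.5]
z = -0.75 gives g = 0.875, positive; keep [-1, -0.75]

0.8750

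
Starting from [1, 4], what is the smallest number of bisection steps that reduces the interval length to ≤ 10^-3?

12

Width after n steps is 3/2^n. Need 2^n ≥ 3/10^-3 = 3000.
2^11 = 2048 < 3000 ≤ 2^12 = 4096, so n = 12.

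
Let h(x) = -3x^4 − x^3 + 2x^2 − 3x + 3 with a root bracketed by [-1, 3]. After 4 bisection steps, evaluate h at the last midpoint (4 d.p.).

x = 1 gives h = -2, negative; keep [-1, 1]
x = 0 gives h = 3, positive; keep [0, 1]
x = 0.5 gives h = 1.6875, positive; keep [0.5, 1]
x = 0.75 gives h = 0.5039, positive; keep [0.75, 1]

0.5039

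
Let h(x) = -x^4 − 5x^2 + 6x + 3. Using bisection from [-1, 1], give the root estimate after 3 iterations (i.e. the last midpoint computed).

-0.25

m = 0, h(m) = 3 (+); new bracket [-1, 0]
m = -0.5, h(m) = -1.3125 (−); new bracket [-0.5, 0]
m = -0.25, h(m) = 1.183594 (+); new bracket [-0.5, -0.25]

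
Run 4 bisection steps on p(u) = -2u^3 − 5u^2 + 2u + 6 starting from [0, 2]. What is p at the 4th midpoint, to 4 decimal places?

midpoint 1: p = 1 > 0 → [1, 2]
midpoint 1.5: p = -9 < 0 → [1, 1.5]
midpoint 1.25: p = -3.21875 < 0 → [1, 1.25]
midpoint 1.125: p = -0.9258 < 0 → [1, 1.125]

-0.9258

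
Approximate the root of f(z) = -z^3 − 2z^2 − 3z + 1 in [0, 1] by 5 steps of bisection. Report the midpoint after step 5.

0.28125

midpoint 0.5: f = -1.125 < 0 → [0, 0.5]
midpoint 0.25: f = 0.109375 > 0 → [0.25, 0.5]
midpoint 0.375: f = -0.458984 < 0 → [0.25, 0.375]
midpoint 0.3125: f = -0.1633 < 0 → [0.25, 0.3125]
midpoint 0.28125: f = -0.0242 < 0 → [0.25, 0.28125]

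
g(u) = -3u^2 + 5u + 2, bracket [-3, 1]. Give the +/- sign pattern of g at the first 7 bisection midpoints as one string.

-+-+-+-

m = -1, g(m) = -6 (−); new bracket [-1, 1]
m = 0, g(m) = 2 (+); new bracket [-1, 0]
m = -0.5, g(m) = -1.25 (−); new bracket [-0.5, 0]
m = -0.25, g(m) = 0.5625 (+); new bracket [-0.5, -0.25]
m = -0.375, g(m) = -0.2969 (−); new bracket [-0.375, -0.25]
m = -0.3125, g(m) = 0.1445 (+); new bracket [-0.375, -0.3125]
m = -0.34375, g(m) = -0.0732 (−); new bracket [-0.34375, -0.3125]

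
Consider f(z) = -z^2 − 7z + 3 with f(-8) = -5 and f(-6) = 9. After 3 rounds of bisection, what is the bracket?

[-7.5, -7.25]

midpoint -7: f = 3 > 0 → [-8, -7]
midpoint -7.5: f = -0.75 < 0 → [-7.5, -7]
midpoint -7.25: f = 1.1875 > 0 → [-7.5, -7.25]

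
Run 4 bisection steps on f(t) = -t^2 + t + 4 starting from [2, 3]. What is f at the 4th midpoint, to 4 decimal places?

-0.0039

midpoint 2.5: f = 0.25 > 0 → [2.5, 3]
midpoint 2.75: f = -0.8125 < 0 → [2.5, 2.75]
midpoint 2.625: f = -0.265625 < 0 → [2.5, 2.625]
midpoint 2.5625: f = -0.0039 < 0 → [2.5, 2.5625]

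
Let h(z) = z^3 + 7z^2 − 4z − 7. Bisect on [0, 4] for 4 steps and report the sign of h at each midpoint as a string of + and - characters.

h(2) = 21 > 0, so the root lies in [0, 2]
h(1) = -3 < 0, so the root lies in [1, 2]
h(1.5) = 6.125 > 0, so the root lies in [1, 1.5]
h(1.25) = 0.8906 > 0, so the root lies in [1, 1.25]

+-++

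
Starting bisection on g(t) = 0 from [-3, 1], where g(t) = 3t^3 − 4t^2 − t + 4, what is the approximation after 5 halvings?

-0.875

g(-1) = -2 < 0, so the root lies in [-1, 1]
g(0) = 4 > 0, so the root lies in [-1, 0]
g(-0.5) = 3.125 > 0, so the root lies in [-1, -0.5]
g(-0.75) = 1.2344 > 0, so the root lies in [-1, -0.75]
g(-0.875) = -0.1973 < 0, so the root lies in [-0.875, -0.75]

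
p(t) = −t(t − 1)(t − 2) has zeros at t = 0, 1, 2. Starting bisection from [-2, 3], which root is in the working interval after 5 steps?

t = 0.5 gives p = -0.375, negative; keep [-2, 0.5]
t = -0.75 gives p = 3.609375, positive; keep [-0.75, 0.5]
t = -0.125 gives p = 0.298828, positive; keep [-0.125, 0.5]
t = 0.1875 gives p = -0.2761, negative; keep [-0.125, 0.1875]
t = 0.03125 gives p = -0.0596, negative; keep [-0.125, 0.03125]

0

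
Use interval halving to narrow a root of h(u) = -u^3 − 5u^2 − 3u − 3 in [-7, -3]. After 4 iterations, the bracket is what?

m = -5, h(m) = 12 (+); new bracket [-5, -3]
m = -4, h(m) = -7 (−); new bracket [-5, -4]
m = -4.5, h(m) = 0.375 (+); new bracket [-4.5, -4]
m = -4.25, h(m) = -3.7969 (−); new bracket [-4.5, -4.25]

[-4.5, -4.25]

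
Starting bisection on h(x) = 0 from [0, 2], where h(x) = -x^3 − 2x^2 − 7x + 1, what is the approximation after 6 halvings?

0.15625

h(1) = -9 < 0, so the root lies in [0, 1]
h(0.5) = -3.125 < 0, so the root lies in [0, 0.5]
h(0.25) = -0.890625 < 0, so the root lies in [0, 0.25]
h(0.125) = 0.0918 > 0, so the root lies in [0.125, 0.25]
h(0.1875) = -0.3894 < 0, so the root lies in [0.125, 0.1875]
h(0.15625) = -0.1464 < 0, so the root lies in [0.125, 0.15625]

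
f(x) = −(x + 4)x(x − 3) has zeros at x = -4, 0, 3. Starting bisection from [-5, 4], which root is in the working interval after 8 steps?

-4

midpoint -0.5: f = -6.125 < 0 → [-5, -0.5]
midpoint -2.75: f = -19.765625 < 0 → [-5, -2.75]
midpoint -3.875: f = -3.330078 < 0 → [-5, -3.875]
midpoint -4.4375: f = 14.4392 > 0 → [-4.4375, -3.875]
midpoint -4.15625: f = 4.6474 > 0 → [-4.15625, -3.875]
midpoint -4.015625: f = 0.4402 > 0 → [-4.015625, -3.875]
midpoint -3.9453125: f = -1.4985 < 0 → [-4.015625, -3.9453125]
midpoint -3.98046875: f = -0.5427 < 0 → [-4.015625, -3.98046875]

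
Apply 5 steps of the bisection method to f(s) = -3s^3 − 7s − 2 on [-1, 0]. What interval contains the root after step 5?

[-0.28125, -0.25]

s = -0.5 gives f = 1.875, positive; keep [-0.5, 0]
s = -0.25 gives f = -0.203125, negative; keep [-0.5, -0.25]
s = -0.375 gives f = 0.783203, positive; keep [-0.375, -0.25]
s = -0.3125 gives f = 0.2791, positive; keep [-0.3125, -0.25]
s = -0.28125 gives f = 0.0355, positive; keep [-0.28125, -0.25]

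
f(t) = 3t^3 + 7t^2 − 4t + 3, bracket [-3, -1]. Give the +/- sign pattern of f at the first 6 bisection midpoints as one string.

++++-+

t = -2 gives f = 15, positive; keep [-3, -2]
t = -2.5 gives f = 9.875, positive; keep [-3, -2.5]
t = -2.75 gives f = 4.546875, positive; keep [-3, -2.75]
t = -2.875 gives f = 1.0684, positive; keep [-3, -2.875]
t = -2.9375 gives f = -0.8899, negative; keep [-2.9375, -2.875]
t = -2.90625 gives f = 0.1079, positive; keep [-2.9375, -2.90625]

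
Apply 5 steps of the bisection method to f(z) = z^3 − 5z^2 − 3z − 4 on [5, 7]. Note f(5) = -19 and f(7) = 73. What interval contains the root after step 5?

[5.625, 5.6875]

z = 6 gives f = 14, positive; keep [5, 6]
z = 5.5 gives f = -5.375, negative; keep [5.5, 6]
z = 5.75 gives f = 3.546875, positive; keep [5.5, 5.75]
z = 5.625 gives f = -1.0996, negative; keep [5.625, 5.75]
z = 5.6875 gives f = 1.1765, positive; keep [5.625, 5.6875]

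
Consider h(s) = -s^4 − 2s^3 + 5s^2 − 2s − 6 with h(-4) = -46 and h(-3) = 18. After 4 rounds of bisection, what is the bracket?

[-3.5, -3.4375]

m = -3.5, h(m) = -2.0625 (−); new bracket [-3.5, -3]
m = -3.25, h(m) = 10.402344 (+); new bracket [-3.5, -3.25]
m = -3.375, h(m) = 4.843506 (+); new bracket [-3.5, -3.375]
m = -3.4375, h(m) = 1.5674 (+); new bracket [-3.5, -3.4375]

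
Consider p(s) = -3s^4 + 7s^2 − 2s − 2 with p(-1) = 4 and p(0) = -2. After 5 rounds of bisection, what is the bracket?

s = -0.5 gives p = 0.5625, positive; keep [-0.5, 0]
s = -0.25 gives p = -1.074219, negative; keep [-0.5, -0.25]
s = -0.375 gives p = -0.324951, negative; keep [-0.5, -0.375]
s = -0.4375 gives p = 0.1049, positive; keep [-0.4375, -0.375]
s = -0.40625 gives p = -0.1139, negative; keep [-0.4375, -0.40625]

[-0.4375, -0.40625]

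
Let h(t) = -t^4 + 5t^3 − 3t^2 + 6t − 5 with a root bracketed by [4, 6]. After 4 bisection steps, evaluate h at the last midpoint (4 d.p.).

-4.3225

midpoint 5: h = -50 < 0 → [4, 5]
midpoint 4.5: h = 6.8125 > 0 → [4.5, 5]
midpoint 4.75: h = -17.394531 < 0 → [4.5, 4.75]
midpoint 4.625: h = -4.3225 < 0 → [4.5, 4.625]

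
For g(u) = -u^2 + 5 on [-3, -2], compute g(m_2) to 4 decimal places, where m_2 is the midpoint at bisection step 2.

-0.0625

m = -2.5, g(m) = -1.25 (−); new bracket [-2.5, -2]
m = -2.25, g(m) = -0.0625 (−); new bracket [-2.25, -2]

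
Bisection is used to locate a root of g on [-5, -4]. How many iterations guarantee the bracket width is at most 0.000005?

18

Width after n steps is 1/2^n. Need 2^n ≥ 1/0.000005 = 200000.
2^17 = 131072 < 200000 ≤ 2^18 = 262144, so n = 18.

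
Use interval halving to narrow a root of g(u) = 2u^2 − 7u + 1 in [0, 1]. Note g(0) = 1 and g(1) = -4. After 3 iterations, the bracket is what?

[0.125, 0.25]

g(0.5) = -2 < 0, so the root lies in [0, 0.5]
g(0.25) = -0.625 < 0, so the root lies in [0, 0.25]
g(0.125) = 0.15625 > 0, so the root lies in [0.125, 0.25]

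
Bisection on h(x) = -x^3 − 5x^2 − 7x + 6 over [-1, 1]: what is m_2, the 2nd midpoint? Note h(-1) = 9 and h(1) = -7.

x = 0 gives h = 6, positive; keep [0, 1]
x = 0.5 gives h = 1.125, positive; keep [0.5, 1]

0.5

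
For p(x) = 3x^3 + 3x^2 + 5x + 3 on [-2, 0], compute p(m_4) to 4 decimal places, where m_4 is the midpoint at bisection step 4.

0.3145

m = -1, p(m) = -2 (−); new bracket [-1, 0]
m = -0.5, p(m) = 0.875 (+); new bracket [-1, -0.5]
m = -0.75, p(m) = -0.328125 (−); new bracket [-0.75, -0.5]
m = -0.625, p(m) = 0.3145 (+); new bracket [-0.75, -0.625]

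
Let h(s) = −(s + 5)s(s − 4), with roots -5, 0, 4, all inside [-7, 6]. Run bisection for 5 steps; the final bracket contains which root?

midpoint -0.5: h = -10.125 < 0 → [-7, -0.5]
midpoint -3.75: h = -36.328125 < 0 → [-7, -3.75]
midpoint -5.375: h = 18.896484 > 0 → [-5.375, -3.75]
midpoint -4.5625: h = -17.0916 < 0 → [-5.375, -4.5625]
midpoint -4.96875: h = -1.3926 < 0 → [-5.375, -4.96875]

-5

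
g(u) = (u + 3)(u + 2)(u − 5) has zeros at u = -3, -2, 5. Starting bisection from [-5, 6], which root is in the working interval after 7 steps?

5

m = 0.5, g(m) = -39.375 (−); new bracket [0.5, 6]
m = 3.25, g(m) = -57.421875 (−); new bracket [3.25, 6]
m = 4.625, g(m) = -18.943359 (−); new bracket [4.625, 6]
m = 5.3125, g(m) = 18.9954 (+); new bracket [4.625, 5.3125]
m = 4.96875, g(m) = -1.7354 (−); new bracket [4.96875, 5.3125]
m = 5.140625, g(m) = 8.1744 (+); new bracket [4.96875, 5.140625]
m = 5.0546875, g(m) = 3.1075 (+); new bracket [4.96875, 5.0546875]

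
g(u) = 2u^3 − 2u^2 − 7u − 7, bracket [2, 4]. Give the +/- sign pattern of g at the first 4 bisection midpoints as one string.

m = 3, g(m) = 8 (+); new bracket [2, 3]
m = 2.5, g(m) = -5.75 (−); new bracket [2.5, 3]
m = 2.75, g(m) = 0.21875 (+); new bracket [2.5, 2.75]
m = 2.625, g(m) = -2.9805 (−); new bracket [2.625, 2.75]

+-+-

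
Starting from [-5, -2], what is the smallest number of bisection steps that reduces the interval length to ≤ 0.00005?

Width after n steps is 3/2^n. Need 2^n ≥ 3/0.00005 = 60000.
2^15 = 32768 < 60000 ≤ 2^16 = 65536, so n = 16.

16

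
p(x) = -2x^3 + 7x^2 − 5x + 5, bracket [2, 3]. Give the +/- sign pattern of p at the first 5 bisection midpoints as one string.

++++-

x = 2.5 gives p = 5, positive; keep [2.5, 3]
x = 2.75 gives p = 2.59375, positive; keep [2.75, 3]
x = 2.875 gives p = 0.957031, positive; keep [2.875, 3]
x = 2.9375 gives p = 0.02, positive; keep [2.9375, 3]
x = 2.96875 gives p = -0.4794, negative; keep [2.9375, 2.96875]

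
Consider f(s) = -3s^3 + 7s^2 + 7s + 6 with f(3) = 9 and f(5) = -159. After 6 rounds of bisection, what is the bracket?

[3.21875, 3.25]

s = 4 gives f = -46, negative; keep [3, 4]
s = 3.5 gives f = -12.375, negative; keep [3, 3.5]
s = 3.25 gives f = -0.296875, negative; keep [3, 3.25]
s = 3.125 gives f = 4.6816, positive; keep [3.125, 3.25]
s = 3.1875 gives f = 2.2771, positive; keep [3.1875, 3.25]
s = 3.21875 gives f = 1.0116, positive; keep [3.21875, 3.25]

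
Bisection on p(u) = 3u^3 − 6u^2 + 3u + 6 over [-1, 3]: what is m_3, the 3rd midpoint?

m = 1, p(m) = 6 (+); new bracket [-1, 1]
m = 0, p(m) = 6 (+); new bracket [-1, 0]
m = -0.5, p(m) = 2.625 (+); new bracket [-1, -0.5]

-0.5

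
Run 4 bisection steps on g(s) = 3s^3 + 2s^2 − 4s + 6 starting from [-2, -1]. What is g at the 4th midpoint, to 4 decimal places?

-0.5618

g(-1.5) = 6.375 > 0, so the root lies in [-2, -1.5]
g(-1.75) = 3.046875 > 0, so the root lies in [-2, -1.75]
g(-1.875) = 0.755859 > 0, so the root lies in [-2, -1.875]
g(-1.9375) = -0.5618 < 0, so the root lies in [-1.9375, -1.875]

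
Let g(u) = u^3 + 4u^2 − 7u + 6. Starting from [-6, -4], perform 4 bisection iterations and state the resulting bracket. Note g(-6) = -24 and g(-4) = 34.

[-5.5, -5.375]

m = -5, g(m) = 16 (+); new bracket [-6, -5]
m = -5.5, g(m) = -0.875 (−); new bracket [-5.5, -5]
m = -5.25, g(m) = 8.296875 (+); new bracket [-5.5, -5.25]
m = -5.375, g(m) = 3.9004 (+); new bracket [-5.5, -5.375]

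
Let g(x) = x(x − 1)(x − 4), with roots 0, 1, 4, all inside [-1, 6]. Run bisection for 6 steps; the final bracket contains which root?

m = 2.5, g(m) = -5.625 (−); new bracket [2.5, 6]
m = 4.25, g(m) = 3.453125 (+); new bracket [2.5, 4.25]
m = 3.375, g(m) = -5.009766 (−); new bracket [3.375, 4.25]
m = 3.8125, g(m) = -2.0105 (−); new bracket [3.8125, 4.25]
m = 4.03125, g(m) = 0.3819 (+); new bracket [3.8125, 4.03125]
m = 3.921875, g(m) = -0.8953 (−); new bracket [3.921875, 4.03125]

4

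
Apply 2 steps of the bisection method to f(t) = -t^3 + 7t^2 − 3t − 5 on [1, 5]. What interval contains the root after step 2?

t = 3 gives f = 22, positive; keep [1, 3]
t = 2 gives f = 9, positive; keep [1, 2]

[1, 2]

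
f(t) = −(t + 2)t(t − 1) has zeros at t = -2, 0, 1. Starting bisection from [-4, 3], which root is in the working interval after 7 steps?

t = -0.5 gives f = -1.125, negative; keep [-4, -0.5]
t = -2.25 gives f = 1.828125, positive; keep [-2.25, -0.5]
t = -1.375 gives f = -2.041016, negative; keep [-2.25, -1.375]
t = -1.8125 gives f = -0.9558, negative; keep [-2.25, -1.8125]
t = -2.03125 gives f = 0.1924, positive; keep [-2.03125, -1.8125]
t = -1.921875 gives f = -0.4387, negative; keep [-2.03125, -1.921875]
t = -1.9765625 gives f = -0.1379, negative; keep [-2.03125, -1.9765625]

-2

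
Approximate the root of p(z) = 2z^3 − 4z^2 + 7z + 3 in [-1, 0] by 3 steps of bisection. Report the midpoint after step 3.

-0.375

midpoint -0.5: p = -1.75 < 0 → [-0.5, 0]
midpoint -0.25: p = 0.96875 > 0 → [-0.5, -0.25]
midpoint -0.375: p = -0.292969 < 0 → [-0.375, -0.25]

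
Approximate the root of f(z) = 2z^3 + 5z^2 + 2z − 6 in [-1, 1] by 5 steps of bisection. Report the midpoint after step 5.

0.8125

f(0) = -6 < 0, so the root lies in [0, 1]
f(0.5) = -3.5 < 0, so the root lies in [0.5, 1]
f(0.75) = -0.84375 < 0, so the root lies in [0.75, 1]
f(0.875) = 0.918 > 0, so the root lies in [0.75, 0.875]
f(0.8125) = -0.0015 < 0, so the root lies in [0.8125, 0.875]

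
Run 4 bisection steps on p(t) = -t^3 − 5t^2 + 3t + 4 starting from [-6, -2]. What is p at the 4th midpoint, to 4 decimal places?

-4.8594

m = -4, p(m) = -24 (−); new bracket [-6, -4]
m = -5, p(m) = -11 (−); new bracket [-6, -5]
m = -5.5, p(m) = 2.625 (+); new bracket [-5.5, -5]
m = -5.25, p(m) = -4.8594 (−); new bracket [-5.5, -5.25]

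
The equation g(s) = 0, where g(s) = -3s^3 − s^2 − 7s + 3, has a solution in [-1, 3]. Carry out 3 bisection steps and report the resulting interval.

[0, 0.5]

s = 1 gives g = -8, negative; keep [-1, 1]
s = 0 gives g = 3, positive; keep [0, 1]
s = 0.5 gives g = -1.125, negative; keep [0, 0.5]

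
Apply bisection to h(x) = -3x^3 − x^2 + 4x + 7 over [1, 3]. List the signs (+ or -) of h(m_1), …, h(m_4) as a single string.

-+--

h(2) = -13 < 0, so the root lies in [1, 2]
h(1.5) = 0.625 > 0, so the root lies in [1.5, 2]
h(1.75) = -5.140625 < 0, so the root lies in [1.5, 1.75]
h(1.625) = -2.0137 < 0, so the root lies in [1.5, 1.625]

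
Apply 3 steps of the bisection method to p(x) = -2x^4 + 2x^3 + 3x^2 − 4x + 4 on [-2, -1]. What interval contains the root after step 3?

[-1.5, -1.375]

x = -1.5 gives p = -0.125, negative; keep [-1.5, -1]
x = -1.25 gives p = 4.898438, positive; keep [-1.5, -1.25]
x = -1.375 gives p = 2.82373, positive; keep [-1.5, -1.375]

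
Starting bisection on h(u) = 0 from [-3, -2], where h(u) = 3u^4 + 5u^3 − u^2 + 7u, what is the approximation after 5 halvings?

m = -2.5, h(m) = 15.3125 (+); new bracket [-2.5, -2]
m = -2.25, h(m) = -0.878906 (−); new bracket [-2.5, -2.25]
m = -2.375, h(m) = 6.201904 (+); new bracket [-2.375, -2.25]
m = -2.3125, h(m) = 2.4249 (+); new bracket [-2.3125, -2.25]
m = -2.28125, h(m) = 0.7159 (+); new bracket [-2.28125, -2.25]

-2.28125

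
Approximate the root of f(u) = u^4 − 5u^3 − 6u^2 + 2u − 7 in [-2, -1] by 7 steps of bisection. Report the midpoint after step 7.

-1.5546875

f(-1.5) = -1.5625 < 0, so the root lies in [-2, -1.5]
f(-1.75) = 7.300781 > 0, so the root lies in [-1.75, -1.5]
f(-1.625) = 2.334229 > 0, so the root lies in [-1.625, -1.5]
f(-1.5625) = 0.2605 > 0, so the root lies in [-1.5625, -1.5]
f(-1.53125) = -0.6813 < 0, so the root lies in [-1.5625, -1.53125]
f(-1.546875) = -0.2181 < 0, so the root lies in [-1.5625, -1.546875]
f(-1.5546875) = 0.0193 > 0, so the root lies in [-1.5546875, -1.546875]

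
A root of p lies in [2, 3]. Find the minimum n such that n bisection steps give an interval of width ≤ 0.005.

8

Width after n steps is 1/2^n. Need 2^n ≥ 1/0.005 = 200.
2^7 = 128 < 200 ≤ 2^8 = 256, so n = 8.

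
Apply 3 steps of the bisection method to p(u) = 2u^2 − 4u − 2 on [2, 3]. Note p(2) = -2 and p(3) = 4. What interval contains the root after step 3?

[2.375, 2.5]

m = 2.5, p(m) = 0.5 (+); new bracket [2, 2.5]
m = 2.25, p(m) = -0.875 (−); new bracket [2.25, 2.5]
m = 2.375, p(m) = -0.21875 (−); new bracket [2.375, 2.5]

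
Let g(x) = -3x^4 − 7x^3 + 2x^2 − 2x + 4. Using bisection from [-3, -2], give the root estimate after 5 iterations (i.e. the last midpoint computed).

-2.71875

m = -2.5, g(m) = 13.6875 (+); new bracket [-3, -2.5]
m = -2.75, g(m) = -1.371094 (−); new bracket [-2.75, -2.5]
m = -2.625, g(m) = 7.204346 (+); new bracket [-2.75, -2.625]
m = -2.6875, g(m) = 3.1962 (+); new bracket [-2.75, -2.6875]
m = -2.71875, g(m) = 0.9848 (+); new bracket [-2.75, -2.71875]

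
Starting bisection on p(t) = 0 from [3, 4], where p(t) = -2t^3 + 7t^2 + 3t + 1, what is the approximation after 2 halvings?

3.75

t = 3.5 gives p = 11.5, positive; keep [3.5, 4]
t = 3.75 gives p = 5.21875, positive; keep [3.75, 4]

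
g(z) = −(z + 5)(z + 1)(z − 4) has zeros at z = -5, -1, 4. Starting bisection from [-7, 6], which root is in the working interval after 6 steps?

midpoint -0.5: g = 10.125 > 0 → [-0.5, 6]
midpoint 2.75: g = 36.328125 > 0 → [2.75, 6]
midpoint 4.375: g = -18.896484 < 0 → [2.75, 4.375]
midpoint 3.5625: g = 17.0916 > 0 → [3.5625, 4.375]
midpoint 3.96875: g = 1.3926 > 0 → [3.96875, 4.375]
midpoint 4.171875: g = -8.153 < 0 → [3.96875, 4.171875]

4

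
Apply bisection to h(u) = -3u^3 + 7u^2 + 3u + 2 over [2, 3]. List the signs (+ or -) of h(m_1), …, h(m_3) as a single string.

m = 2.5, h(m) = 6.375 (+); new bracket [2.5, 3]
m = 2.75, h(m) = 0.796875 (+); new bracket [2.75, 3]
m = 2.875, h(m) = -2.806641 (−); new bracket [2.75, 2.875]

++-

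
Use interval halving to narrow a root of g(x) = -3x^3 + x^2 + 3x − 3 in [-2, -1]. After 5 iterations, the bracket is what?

[-1.21875, -1.1875]

x = -1.5 gives g = 4.875, positive; keep [-1.5, -1]
x = -1.25 gives g = 0.671875, positive; keep [-1.25, -1]
x = -1.125 gives g = -0.837891, negative; keep [-1.25, -1.125]
x = -1.1875 gives g = -0.1287, negative; keep [-1.25, -1.1875]
x = -1.21875 gives g = 0.2599, positive; keep [-1.21875, -1.1875]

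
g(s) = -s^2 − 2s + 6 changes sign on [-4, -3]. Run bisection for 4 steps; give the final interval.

m = -3.5, g(m) = 0.75 (+); new bracket [-4, -3.5]
m = -3.75, g(m) = -0.5625 (−); new bracket [-3.75, -3.5]
m = -3.625, g(m) = 0.109375 (+); new bracket [-3.75, -3.625]
m = -3.6875, g(m) = -0.2227 (−); new bracket [-3.6875, -3.625]

[-3.6875, -3.625]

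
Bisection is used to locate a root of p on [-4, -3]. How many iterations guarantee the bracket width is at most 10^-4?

14

Width after n steps is 1/2^n. Need 2^n ≥ 1/10^-4 = 10000.
2^13 = 8192 < 10000 ≤ 2^14 = 16384, so n = 14.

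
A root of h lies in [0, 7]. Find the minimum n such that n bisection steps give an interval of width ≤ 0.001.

13

Width after n steps is 7/2^n. Need 2^n ≥ 7/0.001 = 7000.
2^12 = 4096 < 7000 ≤ 2^13 = 8192, so n = 13.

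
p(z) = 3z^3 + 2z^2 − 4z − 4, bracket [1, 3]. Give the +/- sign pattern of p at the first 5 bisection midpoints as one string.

z = 2 gives p = 20, positive; keep [1, 2]
z = 1.5 gives p = 4.625, positive; keep [1, 1.5]
z = 1.25 gives p = -0.015625, negative; keep [1.25, 1.5]
z = 1.375 gives p = 2.0801, positive; keep [1.25, 1.375]
z = 1.3125 gives p = 0.9783, positive; keep [1.25, 1.3125]

++-++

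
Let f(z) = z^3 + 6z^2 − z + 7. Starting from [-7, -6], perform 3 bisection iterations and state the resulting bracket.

midpoint -6.5: f = -7.625 < 0 → [-6.5, -6]
midpoint -6.25: f = 3.484375 > 0 → [-6.5, -6.25]
midpoint -6.375: f = -1.865234 < 0 → [-6.375, -6.25]

[-6.375, -6.25]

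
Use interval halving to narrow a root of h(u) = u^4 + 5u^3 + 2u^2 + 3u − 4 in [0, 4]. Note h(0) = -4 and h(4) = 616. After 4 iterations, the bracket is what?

[0.5, 0.75]

midpoint 2: h = 66 > 0 → [0, 2]
midpoint 1: h = 7 > 0 → [0, 1]
midpoint 0.5: h = -1.3125 < 0 → [0.5, 1]
midpoint 0.75: h = 1.8008 > 0 → [0.5, 0.75]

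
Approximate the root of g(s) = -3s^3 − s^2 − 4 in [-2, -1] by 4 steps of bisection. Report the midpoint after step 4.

g(-1.5) = 3.875 > 0, so the root lies in [-1.5, -1]
g(-1.25) = 0.296875 > 0, so the root lies in [-1.25, -1]
g(-1.125) = -0.994141 < 0, so the root lies in [-1.25, -1.125]
g(-1.1875) = -0.3865 < 0, so the root lies in [-1.25, -1.1875]

-1.1875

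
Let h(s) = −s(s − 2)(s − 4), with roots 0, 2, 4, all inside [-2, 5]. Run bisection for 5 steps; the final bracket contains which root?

0

midpoint 1.5: h = -1.875 < 0 → [-2, 1.5]
midpoint -0.25: h = 2.390625 > 0 → [-0.25, 1.5]
midpoint 0.625: h = -2.900391 < 0 → [-0.25, 0.625]
midpoint 0.1875: h = -1.2957 < 0 → [-0.25, 0.1875]
midpoint -0.03125: h = 0.2559 > 0 → [-0.03125, 0.1875]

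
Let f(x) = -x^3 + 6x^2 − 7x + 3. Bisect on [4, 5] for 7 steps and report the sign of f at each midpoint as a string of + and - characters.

+-+----

midpoint 4.5: f = 1.875 > 0 → [4.5, 5]
midpoint 4.75: f = -2.046875 < 0 → [4.5, 4.75]
midpoint 4.625: f = 0.037109 > 0 → [4.625, 4.75]
midpoint 4.6875: f = -0.9734 < 0 → [4.625, 4.6875]
midpoint 4.65625: f = -0.4604 < 0 → [4.625, 4.65625]
midpoint 4.640625: f = -0.2097 < 0 → [4.625, 4.640625]
midpoint 4.6328125: f = -0.0858 < 0 → [4.625, 4.6328125]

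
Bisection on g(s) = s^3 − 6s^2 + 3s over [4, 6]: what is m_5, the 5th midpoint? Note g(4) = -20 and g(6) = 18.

5.4375

m = 5, g(m) = -10 (−); new bracket [5, 6]
m = 5.5, g(m) = 1.375 (+); new bracket [5, 5.5]
m = 5.25, g(m) = -4.921875 (−); new bracket [5.25, 5.5]
m = 5.375, g(m) = -1.9316 (−); new bracket [5.375, 5.5]
m = 5.4375, g(m) = -0.3186 (−); new bracket [5.4375, 5.5]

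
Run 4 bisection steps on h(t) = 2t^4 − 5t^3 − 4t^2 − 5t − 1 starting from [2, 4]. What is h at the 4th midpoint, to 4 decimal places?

t = 3 gives h = -25, negative; keep [3, 4]
t = 3.5 gives h = 18.25, positive; keep [3, 3.5]
t = 3.25 gives h = -8.007812, negative; keep [3.25, 3.5]
t = 3.375 gives h = 3.8384, positive; keep [3.25, 3.375]

3.8384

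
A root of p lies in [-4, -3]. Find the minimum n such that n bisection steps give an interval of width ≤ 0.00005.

Width after n steps is 1/2^n. Need 2^n ≥ 1/0.00005 = 20000.
2^14 = 16384 < 20000 ≤ 2^15 = 32768, so n = 15.

15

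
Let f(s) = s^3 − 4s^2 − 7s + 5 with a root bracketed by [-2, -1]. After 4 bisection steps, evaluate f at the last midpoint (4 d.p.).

0.6165

m = -1.5, f(m) = 3.125 (+); new bracket [-2, -1.5]
m = -1.75, f(m) = -0.359375 (−); new bracket [-1.75, -1.5]
m = -1.625, f(m) = 1.521484 (+); new bracket [-1.75, -1.625]
m = -1.6875, f(m) = 0.6165 (+); new bracket [-1.75, -1.6875]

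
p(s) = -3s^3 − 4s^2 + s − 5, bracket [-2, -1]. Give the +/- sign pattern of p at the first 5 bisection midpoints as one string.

m = -1.5, p(m) = -5.375 (−); new bracket [-2, -1.5]
m = -1.75, p(m) = -2.921875 (−); new bracket [-2, -1.75]
m = -1.875, p(m) = -1.162109 (−); new bracket [-2, -1.875]
m = -1.9375, p(m) = -0.1335 (−); new bracket [-2, -1.9375]
m = -1.96875, p(m) = 0.4198 (+); new bracket [-1.96875, -1.9375]

----+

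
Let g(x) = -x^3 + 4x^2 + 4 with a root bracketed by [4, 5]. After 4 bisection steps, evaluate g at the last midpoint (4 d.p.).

g(4.5) = -6.125 < 0, so the root lies in [4, 4.5]
g(4.25) = -0.515625 < 0, so the root lies in [4, 4.25]
g(4.125) = 1.873047 > 0, so the root lies in [4.125, 4.25]
g(4.1875) = 0.7122 > 0, so the root lies in [4.1875, 4.25]

0.7122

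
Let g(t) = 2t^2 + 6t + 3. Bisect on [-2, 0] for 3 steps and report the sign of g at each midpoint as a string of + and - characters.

-+-

t = -1 gives g = -1, negative; keep [-1, 0]
t = -0.5 gives g = 0.5, positive; keep [-1, -0.5]
t = -0.75 gives g = -0.375, negative; keep [-0.75, -0.5]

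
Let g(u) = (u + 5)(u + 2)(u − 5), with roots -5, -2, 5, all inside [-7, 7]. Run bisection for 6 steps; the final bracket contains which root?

midpoint 0: g = -50 < 0 → [0, 7]
midpoint 3.5: g = -70.125 < 0 → [3.5, 7]
midpoint 5.25: g = 18.578125 > 0 → [3.5, 5.25]
midpoint 4.375: g = -37.3535 < 0 → [4.375, 5.25]
midpoint 4.8125: g = -12.5339 < 0 → [4.8125, 5.25]
midpoint 5.03125: g = 2.2041 > 0 → [4.8125, 5.03125]

5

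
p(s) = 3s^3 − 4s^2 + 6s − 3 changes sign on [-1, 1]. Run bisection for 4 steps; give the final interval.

[0.625, 0.75]

m = 0, p(m) = -3 (−); new bracket [0, 1]
m = 0.5, p(m) = -0.625 (−); new bracket [0.5, 1]
m = 0.75, p(m) = 0.515625 (+); new bracket [0.5, 0.75]
m = 0.625, p(m) = -0.0801 (−); new bracket [0.625, 0.75]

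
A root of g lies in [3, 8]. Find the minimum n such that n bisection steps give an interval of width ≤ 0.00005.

Width after n steps is 5/2^n. Need 2^n ≥ 5/0.00005 = 100000.
2^16 = 65536 < 100000 ≤ 2^17 = 131072, so n = 17.

17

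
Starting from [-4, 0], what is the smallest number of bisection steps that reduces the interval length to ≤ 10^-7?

26

Width after n steps is 4/2^n. Need 2^n ≥ 4/10^-7 = 40000000.
2^25 = 33554432 < 40000000 ≤ 2^26 = 67108864, so n = 26.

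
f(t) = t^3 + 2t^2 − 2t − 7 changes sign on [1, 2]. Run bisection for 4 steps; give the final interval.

midpoint 1.5: f = -2.125 < 0 → [1.5, 2]
midpoint 1.75: f = 0.984375 > 0 → [1.5, 1.75]
midpoint 1.625: f = -0.677734 < 0 → [1.625, 1.75]
midpoint 1.6875: f = 0.1257 > 0 → [1.625, 1.6875]

[1.625, 1.6875]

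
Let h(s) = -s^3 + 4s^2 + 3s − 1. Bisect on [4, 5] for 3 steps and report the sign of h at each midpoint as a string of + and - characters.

h(4.5) = 2.375 > 0, so the root lies in [4.5, 5]
h(4.75) = -3.671875 < 0, so the root lies in [4.5, 4.75]
h(4.625) = -0.494141 < 0, so the root lies in [4.5, 4.625]

+--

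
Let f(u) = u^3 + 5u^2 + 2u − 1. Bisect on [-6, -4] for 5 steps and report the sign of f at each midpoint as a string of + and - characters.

-+---

f(-5) = -11 < 0, so the root lies in [-5, -4]
f(-4.5) = 0.125 > 0, so the root lies in [-5, -4.5]
f(-4.75) = -4.859375 < 0, so the root lies in [-4.75, -4.5]
f(-4.625) = -2.2285 < 0, so the root lies in [-4.625, -4.5]
f(-4.5625) = -1.0178 < 0, so the root lies in [-4.5625, -4.5]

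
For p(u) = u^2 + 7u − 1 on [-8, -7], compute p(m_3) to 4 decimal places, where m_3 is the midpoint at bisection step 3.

midpoint -7.5: p = 2.75 > 0 → [-7.5, -7]
midpoint -7.25: p = 0.8125 > 0 → [-7.25, -7]
midpoint -7.125: p = -0.109375 < 0 → [-7.25, -7.125]

-0.1094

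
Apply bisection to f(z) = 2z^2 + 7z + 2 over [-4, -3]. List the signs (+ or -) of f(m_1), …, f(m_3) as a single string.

m = -3.5, f(m) = 2 (+); new bracket [-3.5, -3]
m = -3.25, f(m) = 0.375 (+); new bracket [-3.25, -3]
m = -3.125, f(m) = -0.34375 (−); new bracket [-3.25, -3.125]

++-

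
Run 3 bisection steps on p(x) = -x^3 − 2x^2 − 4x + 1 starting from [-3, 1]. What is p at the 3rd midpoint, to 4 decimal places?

p(-1) = 4 > 0, so the root lies in [-1, 1]
p(0) = 1 > 0, so the root lies in [0, 1]
p(0.5) = -1.625 < 0, so the root lies in [0, 0.5]

-1.6250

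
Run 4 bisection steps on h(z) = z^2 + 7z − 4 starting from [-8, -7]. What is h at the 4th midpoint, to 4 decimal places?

0.2539

z = -7.5 gives h = -0.25, negative; keep [-8, -7.5]
z = -7.75 gives h = 1.8125, positive; keep [-7.75, -7.5]
z = -7.625 gives h = 0.765625, positive; keep [-7.625, -7.5]
z = -7.5625 gives h = 0.2539, positive; keep [-7.5625, -7.5]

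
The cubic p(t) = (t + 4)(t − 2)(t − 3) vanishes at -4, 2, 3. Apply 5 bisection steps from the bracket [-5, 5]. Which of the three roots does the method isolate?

-4

m = 0, p(m) = 24 (+); new bracket [-5, 0]
m = -2.5, p(m) = 37.125 (+); new bracket [-5, -2.5]
m = -3.75, p(m) = 9.703125 (+); new bracket [-5, -3.75]
m = -4.375, p(m) = -17.6309 (−); new bracket [-4.375, -3.75]
m = -4.0625, p(m) = -2.676 (−); new bracket [-4.0625, -3.75]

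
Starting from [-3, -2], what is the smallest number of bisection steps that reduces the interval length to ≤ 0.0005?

11

Width after n steps is 1/2^n. Need 2^n ≥ 1/0.0005 = 2000.
2^10 = 1024 < 2000 ≤ 2^11 = 2048, so n = 11.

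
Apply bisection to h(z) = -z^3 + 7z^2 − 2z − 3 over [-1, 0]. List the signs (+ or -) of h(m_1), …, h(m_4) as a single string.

-+++

midpoint -0.5: h = -0.125 < 0 → [-1, -0.5]
midpoint -0.75: h = 2.859375 > 0 → [-0.75, -0.5]
midpoint -0.625: h = 1.228516 > 0 → [-0.625, -0.5]
midpoint -0.5625: h = 0.5178 > 0 → [-0.5625, -0.5]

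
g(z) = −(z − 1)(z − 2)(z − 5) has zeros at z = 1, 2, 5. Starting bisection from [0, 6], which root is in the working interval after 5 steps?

5

g(3) = 4 > 0, so the root lies in [3, 6]
g(4.5) = 4.375 > 0, so the root lies in [4.5, 6]
g(5.25) = -3.453125 < 0, so the root lies in [4.5, 5.25]
g(4.875) = 1.3926 > 0, so the root lies in [4.875, 5.25]
g(5.0625) = -0.7776 < 0, so the root lies in [4.875, 5.0625]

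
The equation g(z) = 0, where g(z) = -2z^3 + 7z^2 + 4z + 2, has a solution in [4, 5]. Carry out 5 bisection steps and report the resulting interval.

[4.03125, 4.0625]

midpoint 4.5: g = -20.5 < 0 → [4, 4.5]
midpoint 4.25: g = -8.09375 < 0 → [4, 4.25]
midpoint 4.125: g = -2.769531 < 0 → [4, 4.125]
midpoint 4.0625: g = -0.3169 < 0 → [4, 4.0625]
midpoint 4.03125: g = 0.8583 > 0 → [4.03125, 4.0625]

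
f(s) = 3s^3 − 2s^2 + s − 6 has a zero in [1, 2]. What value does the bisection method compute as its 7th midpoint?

1.4140625

f(1.5) = 1.125 > 0, so the root lies in [1, 1.5]
f(1.25) = -2.015625 < 0, so the root lies in [1.25, 1.5]
f(1.375) = -0.607422 < 0, so the root lies in [1.375, 1.5]
f(1.4375) = 0.2161 > 0, so the root lies in [1.375, 1.4375]
f(1.40625) = -0.2061 < 0, so the root lies in [1.40625, 1.4375]
f(1.421875) = 0.0024 > 0, so the root lies in [1.40625, 1.421875]
f(1.4140625) = -0.1025 < 0, so the root lies in [1.4140625, 1.421875]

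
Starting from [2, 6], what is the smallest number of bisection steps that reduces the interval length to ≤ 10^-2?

9

Width after n steps is 4/2^n. Need 2^n ≥ 4/10^-2 = 400.
2^8 = 256 < 400 ≤ 2^9 = 512, so n = 9.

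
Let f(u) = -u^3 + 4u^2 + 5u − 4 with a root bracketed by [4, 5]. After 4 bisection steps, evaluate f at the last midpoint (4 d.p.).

1.2449

midpoint 4.5: f = 8.375 > 0 → [4.5, 5]
midpoint 4.75: f = 2.828125 > 0 → [4.75, 5]
midpoint 4.875: f = -0.419922 < 0 → [4.75, 4.875]
midpoint 4.8125: f = 1.2449 > 0 → [4.8125, 4.875]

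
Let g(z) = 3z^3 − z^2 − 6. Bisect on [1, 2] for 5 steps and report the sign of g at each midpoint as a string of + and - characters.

m = 1.5, g(m) = 1.875 (+); new bracket [1, 1.5]
m = 1.25, g(m) = -1.703125 (−); new bracket [1.25, 1.5]
m = 1.375, g(m) = -0.091797 (−); new bracket [1.375, 1.5]
m = 1.4375, g(m) = 0.845 (+); new bracket [1.375, 1.4375]
m = 1.40625, g(m) = 0.3652 (+); new bracket [1.375, 1.40625]

+--++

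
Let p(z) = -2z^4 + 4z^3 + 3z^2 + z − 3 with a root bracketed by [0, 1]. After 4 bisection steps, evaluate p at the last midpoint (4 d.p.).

m = 0.5, p(m) = -1.375 (−); new bracket [0.5, 1]
m = 0.75, p(m) = 0.492188 (+); new bracket [0.5, 0.75]
m = 0.625, p(m) = -0.531738 (−); new bracket [0.625, 0.75]
m = 0.6875, p(m) = -0.0415 (−); new bracket [0.6875, 0.75]

-0.0415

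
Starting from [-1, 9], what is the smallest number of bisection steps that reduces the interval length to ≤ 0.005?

11

Width after n steps is 10/2^n. Need 2^n ≥ 10/0.005 = 2000.
2^10 = 1024 < 2000 ≤ 2^11 = 2048, so n = 11.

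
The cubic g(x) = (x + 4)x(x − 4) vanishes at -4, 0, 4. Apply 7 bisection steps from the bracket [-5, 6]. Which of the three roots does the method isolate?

g(0.5) = -7.875 < 0, so the root lies in [0.5, 6]
g(3.25) = -17.671875 < 0, so the root lies in [3.25, 6]
g(4.625) = 24.931641 > 0, so the root lies in [3.25, 4.625]
g(3.9375) = -1.9534 < 0, so the root lies in [3.9375, 4.625]
g(4.28125) = 9.9715 > 0, so the root lies in [3.9375, 4.28125]
g(4.109375) = 3.6449 > 0, so the root lies in [3.9375, 4.109375]
g(4.0234375) = 0.7566 > 0, so the root lies in [3.9375, 4.0234375]

4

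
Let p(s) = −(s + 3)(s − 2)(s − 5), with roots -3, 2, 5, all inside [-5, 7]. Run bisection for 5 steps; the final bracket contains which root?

-3

p(1) = -16 < 0, so the root lies in [-5, 1]
p(-2) = -28 < 0, so the root lies in [-5, -2]
p(-3.5) = 23.375 > 0, so the root lies in [-3.5, -2]
p(-2.75) = -9.2031 < 0, so the root lies in [-3.5, -2.75]
p(-3.125) = 5.2051 > 0, so the root lies in [-3.125, -2.75]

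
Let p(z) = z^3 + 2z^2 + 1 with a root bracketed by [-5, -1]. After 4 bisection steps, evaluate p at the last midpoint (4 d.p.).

z = -3 gives p = -8, negative; keep [-3, -1]
z = -2 gives p = 1, positive; keep [-3, -2]
z = -2.5 gives p = -2.125, negative; keep [-2.5, -2]
z = -2.25 gives p = -0.2656, negative; keep [-2.25, -2]

-0.2656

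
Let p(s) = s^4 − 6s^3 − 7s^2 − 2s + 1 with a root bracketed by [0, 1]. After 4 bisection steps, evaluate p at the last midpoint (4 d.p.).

midpoint 0.5: p = -2.4375 < 0 → [0, 0.5]
midpoint 0.25: p = -0.027344 < 0 → [0, 0.25]
midpoint 0.125: p = 0.62915 > 0 → [0.125, 0.25]
midpoint 0.1875: p = 0.3406 > 0 → [0.1875, 0.25]

0.3406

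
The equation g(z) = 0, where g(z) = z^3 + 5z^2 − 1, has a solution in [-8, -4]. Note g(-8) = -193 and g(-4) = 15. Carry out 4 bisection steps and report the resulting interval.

[-5, -4.75]

m = -6, g(m) = -37 (−); new bracket [-6, -4]
m = -5, g(m) = -1 (−); new bracket [-5, -4]
m = -4.5, g(m) = 9.125 (+); new bracket [-5, -4.5]
m = -4.75, g(m) = 4.6406 (+); new bracket [-5, -4.75]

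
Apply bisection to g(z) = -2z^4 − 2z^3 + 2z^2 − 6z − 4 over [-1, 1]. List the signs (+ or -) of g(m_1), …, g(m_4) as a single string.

--++

midpoint 0: g = -4 < 0 → [-1, 0]
midpoint -0.5: g = -0.375 < 0 → [-1, -0.5]
midpoint -0.75: g = 1.835938 > 0 → [-0.75, -0.5]
midpoint -0.625: g = 0.7144 > 0 → [-0.625, -0.5]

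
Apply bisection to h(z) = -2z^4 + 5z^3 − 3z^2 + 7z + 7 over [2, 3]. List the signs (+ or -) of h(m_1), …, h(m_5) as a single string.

z = 2.5 gives h = 5.75, positive; keep [2.5, 3]
z = 2.75 gives h = -6.835938, negative; keep [2.5, 2.75]
z = 2.625 gives h = 0.181152, positive; keep [2.625, 2.75]
z = 2.6875 gives h = -3.1346, negative; keep [2.625, 2.6875]
z = 2.65625 gives h = -1.43, negative; keep [2.625, 2.65625]

+-+--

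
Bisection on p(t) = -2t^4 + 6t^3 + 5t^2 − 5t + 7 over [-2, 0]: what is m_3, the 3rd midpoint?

p(-1) = 9 > 0, so the root lies in [-2, -1]
p(-1.5) = -4.625 < 0, so the root lies in [-1.5, -1]
p(-1.25) = 4.460938 > 0, so the root lies in [-1.5, -1.25]

-1.25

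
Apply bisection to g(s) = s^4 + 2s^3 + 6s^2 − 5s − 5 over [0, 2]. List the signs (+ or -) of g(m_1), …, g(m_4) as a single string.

-+++

m = 1, g(m) = -1 (−); new bracket [1, 2]
m = 1.5, g(m) = 12.8125 (+); new bracket [1, 1.5]
m = 1.25, g(m) = 4.472656 (+); new bracket [1, 1.25]
m = 1.125, g(m) = 1.4182 (+); new bracket [1, 1.125]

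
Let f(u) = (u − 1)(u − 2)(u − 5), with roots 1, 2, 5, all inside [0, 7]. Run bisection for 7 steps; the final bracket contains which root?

m = 3.5, f(m) = -5.625 (−); new bracket [3.5, 7]
m = 5.25, f(m) = 3.453125 (+); new bracket [3.5, 5.25]
m = 4.375, f(m) = -5.009766 (−); new bracket [4.375, 5.25]
m = 4.8125, f(m) = -2.0105 (−); new bracket [4.8125, 5.25]
m = 5.03125, f(m) = 0.3819 (+); new bracket [4.8125, 5.03125]
m = 4.921875, f(m) = -0.8953 (−); new bracket [4.921875, 5.03125]
m = 4.9765625, f(m) = -0.2774 (−); new bracket [4.9765625, 5.03125]

5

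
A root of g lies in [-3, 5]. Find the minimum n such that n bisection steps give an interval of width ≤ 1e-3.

Width after n steps is 8/2^n. Need 2^n ≥ 8/1e-3 = 8000.
2^12 = 4096 < 8000 ≤ 2^13 = 8192, so n = 13.

13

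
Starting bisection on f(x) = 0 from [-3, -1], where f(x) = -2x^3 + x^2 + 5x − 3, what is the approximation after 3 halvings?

x = -2 gives f = 7, positive; keep [-2, -1]
x = -1.5 gives f = -1.5, negative; keep [-2, -1.5]
x = -1.75 gives f = 2.03125, positive; keep [-1.75, -1.5]

-1.75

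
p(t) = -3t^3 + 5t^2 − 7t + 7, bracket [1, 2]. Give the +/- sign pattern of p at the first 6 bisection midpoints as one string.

-+---+

m = 1.5, p(m) = -2.375 (−); new bracket [1, 1.5]
m = 1.25, p(m) = 0.203125 (+); new bracket [1.25, 1.5]
m = 1.375, p(m) = -0.970703 (−); new bracket [1.25, 1.375]
m = 1.3125, p(m) = -0.3572 (−); new bracket [1.25, 1.3125]
m = 1.28125, p(m) = -0.0706 (−); new bracket [1.25, 1.28125]
m = 1.265625, p(m) = 0.0678 (+); new bracket [1.265625, 1.28125]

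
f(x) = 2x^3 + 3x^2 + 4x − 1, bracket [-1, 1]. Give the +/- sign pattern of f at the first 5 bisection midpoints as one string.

x = 0 gives f = -1, negative; keep [0, 1]
x = 0.5 gives f = 2, positive; keep [0, 0.5]
x = 0.25 gives f = 0.21875, positive; keep [0, 0.25]
x = 0.125 gives f = -0.4492, negative; keep [0.125, 0.25]
x = 0.1875 gives f = -0.1313, negative; keep [0.1875, 0.25]

-++--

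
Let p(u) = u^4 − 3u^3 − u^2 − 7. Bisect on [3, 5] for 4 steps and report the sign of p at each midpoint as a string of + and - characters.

++--

p(4) = 41 > 0, so the root lies in [3, 4]
p(3.5) = 2.1875 > 0, so the root lies in [3, 3.5]
p(3.25) = -8.980469 < 0, so the root lies in [3.25, 3.5]
p(3.375) = -3.9744 < 0, so the root lies in [3.375, 3.5]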